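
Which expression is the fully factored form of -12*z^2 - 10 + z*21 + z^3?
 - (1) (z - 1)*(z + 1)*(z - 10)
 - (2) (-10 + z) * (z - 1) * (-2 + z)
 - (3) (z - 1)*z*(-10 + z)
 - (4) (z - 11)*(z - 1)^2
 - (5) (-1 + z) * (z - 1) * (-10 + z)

We need to factor -12*z^2 - 10 + z*21 + z^3.
The factored form is (-1 + z) * (z - 1) * (-10 + z).
5) (-1 + z) * (z - 1) * (-10 + z)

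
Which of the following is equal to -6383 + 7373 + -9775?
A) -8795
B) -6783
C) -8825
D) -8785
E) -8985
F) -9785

First: -6383 + 7373 = 990
Then: 990 + -9775 = -8785
D) -8785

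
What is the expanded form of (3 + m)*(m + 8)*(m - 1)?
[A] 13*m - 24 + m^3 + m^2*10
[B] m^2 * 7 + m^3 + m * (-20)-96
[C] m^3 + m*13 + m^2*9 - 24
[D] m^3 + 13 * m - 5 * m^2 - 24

Expanding (3 + m)*(m + 8)*(m - 1):
= 13*m - 24 + m^3 + m^2*10
A) 13*m - 24 + m^3 + m^2*10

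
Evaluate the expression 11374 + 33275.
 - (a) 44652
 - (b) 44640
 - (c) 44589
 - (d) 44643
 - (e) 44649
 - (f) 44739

11374 + 33275 = 44649
e) 44649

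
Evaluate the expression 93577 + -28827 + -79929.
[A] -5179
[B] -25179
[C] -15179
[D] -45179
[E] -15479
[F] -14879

First: 93577 + -28827 = 64750
Then: 64750 + -79929 = -15179
C) -15179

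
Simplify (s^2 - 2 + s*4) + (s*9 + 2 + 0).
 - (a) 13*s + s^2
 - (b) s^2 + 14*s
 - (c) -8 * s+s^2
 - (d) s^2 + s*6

Adding the polynomials and combining like terms:
(s^2 - 2 + s*4) + (s*9 + 2 + 0)
= 13*s + s^2
a) 13*s + s^2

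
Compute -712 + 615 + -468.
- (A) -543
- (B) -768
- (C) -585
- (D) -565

First: -712 + 615 = -97
Then: -97 + -468 = -565
D) -565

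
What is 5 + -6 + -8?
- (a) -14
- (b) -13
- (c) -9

First: 5 + -6 = -1
Then: -1 + -8 = -9
c) -9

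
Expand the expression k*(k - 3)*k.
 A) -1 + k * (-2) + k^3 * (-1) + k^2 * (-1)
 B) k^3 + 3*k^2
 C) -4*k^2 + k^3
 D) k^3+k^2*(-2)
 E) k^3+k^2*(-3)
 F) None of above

Expanding k*(k - 3)*k:
= k^3+k^2*(-3)
E) k^3+k^2*(-3)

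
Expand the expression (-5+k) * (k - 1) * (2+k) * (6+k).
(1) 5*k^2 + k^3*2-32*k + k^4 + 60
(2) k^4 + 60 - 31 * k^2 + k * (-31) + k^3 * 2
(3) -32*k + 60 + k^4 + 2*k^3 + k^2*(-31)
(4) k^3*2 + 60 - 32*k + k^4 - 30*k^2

Expanding (-5+k) * (k - 1) * (2+k) * (6+k):
= -32*k + 60 + k^4 + 2*k^3 + k^2*(-31)
3) -32*k + 60 + k^4 + 2*k^3 + k^2*(-31)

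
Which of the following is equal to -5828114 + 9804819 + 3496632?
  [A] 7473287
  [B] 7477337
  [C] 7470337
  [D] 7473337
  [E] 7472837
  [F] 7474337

First: -5828114 + 9804819 = 3976705
Then: 3976705 + 3496632 = 7473337
D) 7473337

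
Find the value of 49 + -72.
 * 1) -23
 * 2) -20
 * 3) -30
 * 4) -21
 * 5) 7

49 + -72 = -23
1) -23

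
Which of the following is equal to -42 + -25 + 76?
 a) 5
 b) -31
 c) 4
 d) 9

First: -42 + -25 = -67
Then: -67 + 76 = 9
d) 9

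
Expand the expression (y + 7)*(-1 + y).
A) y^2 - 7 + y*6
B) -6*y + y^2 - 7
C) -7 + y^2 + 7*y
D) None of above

Expanding (y + 7)*(-1 + y):
= y^2 - 7 + y*6
A) y^2 - 7 + y*6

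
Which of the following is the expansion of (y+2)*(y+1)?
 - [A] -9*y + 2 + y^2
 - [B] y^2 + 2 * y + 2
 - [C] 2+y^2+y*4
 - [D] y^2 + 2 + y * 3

Expanding (y+2)*(y+1):
= y^2 + 2 + y * 3
D) y^2 + 2 + y * 3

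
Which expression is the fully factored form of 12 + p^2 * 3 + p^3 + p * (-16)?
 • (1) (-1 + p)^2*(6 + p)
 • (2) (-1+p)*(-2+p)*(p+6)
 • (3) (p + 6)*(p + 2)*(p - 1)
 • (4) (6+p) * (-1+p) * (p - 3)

We need to factor 12 + p^2 * 3 + p^3 + p * (-16).
The factored form is (-1+p)*(-2+p)*(p+6).
2) (-1+p)*(-2+p)*(p+6)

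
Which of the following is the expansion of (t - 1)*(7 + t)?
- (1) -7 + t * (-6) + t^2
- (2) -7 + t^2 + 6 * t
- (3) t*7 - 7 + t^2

Expanding (t - 1)*(7 + t):
= -7 + t^2 + 6 * t
2) -7 + t^2 + 6 * t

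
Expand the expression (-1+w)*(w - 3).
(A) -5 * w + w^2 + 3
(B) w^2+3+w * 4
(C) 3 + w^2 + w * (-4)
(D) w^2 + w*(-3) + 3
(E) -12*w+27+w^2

Expanding (-1+w)*(w - 3):
= 3 + w^2 + w * (-4)
C) 3 + w^2 + w * (-4)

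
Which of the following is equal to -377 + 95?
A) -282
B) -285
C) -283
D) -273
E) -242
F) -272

-377 + 95 = -282
A) -282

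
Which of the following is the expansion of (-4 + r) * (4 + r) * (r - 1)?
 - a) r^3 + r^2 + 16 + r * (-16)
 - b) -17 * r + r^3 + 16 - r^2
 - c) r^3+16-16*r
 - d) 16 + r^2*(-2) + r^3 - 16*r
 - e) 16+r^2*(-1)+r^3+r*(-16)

Expanding (-4 + r) * (4 + r) * (r - 1):
= 16+r^2*(-1)+r^3+r*(-16)
e) 16+r^2*(-1)+r^3+r*(-16)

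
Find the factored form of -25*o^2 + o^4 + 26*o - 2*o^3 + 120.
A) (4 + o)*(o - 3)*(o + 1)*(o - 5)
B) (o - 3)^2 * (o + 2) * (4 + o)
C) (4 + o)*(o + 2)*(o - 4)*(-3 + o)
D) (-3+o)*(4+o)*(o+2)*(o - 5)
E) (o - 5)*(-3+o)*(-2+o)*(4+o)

We need to factor -25*o^2 + o^4 + 26*o - 2*o^3 + 120.
The factored form is (-3+o)*(4+o)*(o+2)*(o - 5).
D) (-3+o)*(4+o)*(o+2)*(o - 5)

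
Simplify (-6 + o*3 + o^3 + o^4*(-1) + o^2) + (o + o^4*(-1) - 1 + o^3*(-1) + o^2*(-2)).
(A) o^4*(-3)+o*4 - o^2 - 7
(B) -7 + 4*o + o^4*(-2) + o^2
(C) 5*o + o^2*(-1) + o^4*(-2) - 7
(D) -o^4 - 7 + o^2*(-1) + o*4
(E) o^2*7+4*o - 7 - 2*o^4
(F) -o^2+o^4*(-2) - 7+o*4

Adding the polynomials and combining like terms:
(-6 + o*3 + o^3 + o^4*(-1) + o^2) + (o + o^4*(-1) - 1 + o^3*(-1) + o^2*(-2))
= -o^2+o^4*(-2) - 7+o*4
F) -o^2+o^4*(-2) - 7+o*4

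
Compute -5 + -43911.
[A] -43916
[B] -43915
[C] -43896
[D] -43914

-5 + -43911 = -43916
A) -43916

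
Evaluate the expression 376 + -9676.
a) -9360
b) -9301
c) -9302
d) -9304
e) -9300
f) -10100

376 + -9676 = -9300
e) -9300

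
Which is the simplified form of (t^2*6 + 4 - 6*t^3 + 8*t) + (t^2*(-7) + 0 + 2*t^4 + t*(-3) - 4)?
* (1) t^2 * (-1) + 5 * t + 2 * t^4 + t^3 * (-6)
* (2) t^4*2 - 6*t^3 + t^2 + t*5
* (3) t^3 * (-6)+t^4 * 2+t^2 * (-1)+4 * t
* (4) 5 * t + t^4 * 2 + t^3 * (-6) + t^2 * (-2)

Adding the polynomials and combining like terms:
(t^2*6 + 4 - 6*t^3 + 8*t) + (t^2*(-7) + 0 + 2*t^4 + t*(-3) - 4)
= t^2 * (-1) + 5 * t + 2 * t^4 + t^3 * (-6)
1) t^2 * (-1) + 5 * t + 2 * t^4 + t^3 * (-6)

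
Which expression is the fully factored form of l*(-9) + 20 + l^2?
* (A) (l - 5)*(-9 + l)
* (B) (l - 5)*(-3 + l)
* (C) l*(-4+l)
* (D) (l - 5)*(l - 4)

We need to factor l*(-9) + 20 + l^2.
The factored form is (l - 5)*(l - 4).
D) (l - 5)*(l - 4)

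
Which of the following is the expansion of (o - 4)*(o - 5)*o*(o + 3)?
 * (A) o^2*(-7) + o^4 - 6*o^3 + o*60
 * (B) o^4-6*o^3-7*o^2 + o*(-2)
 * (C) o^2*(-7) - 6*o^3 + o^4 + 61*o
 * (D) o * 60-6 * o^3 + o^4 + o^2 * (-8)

Expanding (o - 4)*(o - 5)*o*(o + 3):
= o^2*(-7) + o^4 - 6*o^3 + o*60
A) o^2*(-7) + o^4 - 6*o^3 + o*60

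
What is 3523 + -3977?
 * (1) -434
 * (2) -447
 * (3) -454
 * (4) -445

3523 + -3977 = -454
3) -454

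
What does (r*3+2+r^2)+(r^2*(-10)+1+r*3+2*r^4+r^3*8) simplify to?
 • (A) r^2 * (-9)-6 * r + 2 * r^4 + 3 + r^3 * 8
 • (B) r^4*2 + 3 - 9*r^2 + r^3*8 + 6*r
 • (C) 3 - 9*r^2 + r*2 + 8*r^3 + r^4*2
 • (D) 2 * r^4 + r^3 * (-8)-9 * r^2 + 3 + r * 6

Adding the polynomials and combining like terms:
(r*3 + 2 + r^2) + (r^2*(-10) + 1 + r*3 + 2*r^4 + r^3*8)
= r^4*2 + 3 - 9*r^2 + r^3*8 + 6*r
B) r^4*2 + 3 - 9*r^2 + r^3*8 + 6*r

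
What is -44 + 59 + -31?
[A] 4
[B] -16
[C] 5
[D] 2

First: -44 + 59 = 15
Then: 15 + -31 = -16
B) -16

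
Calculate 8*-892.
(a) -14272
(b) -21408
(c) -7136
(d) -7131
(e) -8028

8 * -892 = -7136
c) -7136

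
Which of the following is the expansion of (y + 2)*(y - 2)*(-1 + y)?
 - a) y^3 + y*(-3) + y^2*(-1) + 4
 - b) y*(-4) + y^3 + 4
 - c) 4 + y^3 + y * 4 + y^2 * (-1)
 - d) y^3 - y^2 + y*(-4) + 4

Expanding (y + 2)*(y - 2)*(-1 + y):
= y^3 - y^2 + y*(-4) + 4
d) y^3 - y^2 + y*(-4) + 4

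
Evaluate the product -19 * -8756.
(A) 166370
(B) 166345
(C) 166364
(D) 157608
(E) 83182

-19 * -8756 = 166364
C) 166364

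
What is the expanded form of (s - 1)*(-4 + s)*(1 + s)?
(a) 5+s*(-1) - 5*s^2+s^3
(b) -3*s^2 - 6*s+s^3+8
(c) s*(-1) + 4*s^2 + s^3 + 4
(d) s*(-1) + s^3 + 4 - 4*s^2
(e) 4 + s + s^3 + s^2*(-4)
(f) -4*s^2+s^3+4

Expanding (s - 1)*(-4 + s)*(1 + s):
= s*(-1) + s^3 + 4 - 4*s^2
d) s*(-1) + s^3 + 4 - 4*s^2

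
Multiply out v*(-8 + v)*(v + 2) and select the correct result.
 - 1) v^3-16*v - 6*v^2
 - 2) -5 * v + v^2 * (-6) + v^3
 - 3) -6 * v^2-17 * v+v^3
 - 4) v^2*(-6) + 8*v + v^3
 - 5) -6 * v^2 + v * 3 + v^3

Expanding v*(-8 + v)*(v + 2):
= v^3-16*v - 6*v^2
1) v^3-16*v - 6*v^2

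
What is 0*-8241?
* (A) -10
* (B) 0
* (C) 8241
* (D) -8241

0 * -8241 = 0
B) 0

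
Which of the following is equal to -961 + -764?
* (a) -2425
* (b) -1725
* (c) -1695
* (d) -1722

-961 + -764 = -1725
b) -1725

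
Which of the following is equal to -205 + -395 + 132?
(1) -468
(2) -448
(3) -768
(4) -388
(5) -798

First: -205 + -395 = -600
Then: -600 + 132 = -468
1) -468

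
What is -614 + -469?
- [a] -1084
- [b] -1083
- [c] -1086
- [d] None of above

-614 + -469 = -1083
b) -1083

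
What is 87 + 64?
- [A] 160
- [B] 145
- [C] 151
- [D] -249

87 + 64 = 151
C) 151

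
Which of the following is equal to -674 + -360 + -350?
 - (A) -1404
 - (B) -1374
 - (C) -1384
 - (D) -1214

First: -674 + -360 = -1034
Then: -1034 + -350 = -1384
C) -1384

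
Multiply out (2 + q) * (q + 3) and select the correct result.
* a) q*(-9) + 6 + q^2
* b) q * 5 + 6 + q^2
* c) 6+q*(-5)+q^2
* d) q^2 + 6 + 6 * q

Expanding (2 + q) * (q + 3):
= q * 5 + 6 + q^2
b) q * 5 + 6 + q^2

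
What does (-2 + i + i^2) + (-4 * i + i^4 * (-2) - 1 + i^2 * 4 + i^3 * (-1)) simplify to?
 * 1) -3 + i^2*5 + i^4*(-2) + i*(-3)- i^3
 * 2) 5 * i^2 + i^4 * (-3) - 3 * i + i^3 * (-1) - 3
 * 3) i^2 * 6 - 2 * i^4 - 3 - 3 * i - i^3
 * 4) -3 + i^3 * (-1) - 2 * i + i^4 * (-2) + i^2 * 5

Adding the polynomials and combining like terms:
(-2 + i + i^2) + (-4*i + i^4*(-2) - 1 + i^2*4 + i^3*(-1))
= -3 + i^2*5 + i^4*(-2) + i*(-3)- i^3
1) -3 + i^2*5 + i^4*(-2) + i*(-3)- i^3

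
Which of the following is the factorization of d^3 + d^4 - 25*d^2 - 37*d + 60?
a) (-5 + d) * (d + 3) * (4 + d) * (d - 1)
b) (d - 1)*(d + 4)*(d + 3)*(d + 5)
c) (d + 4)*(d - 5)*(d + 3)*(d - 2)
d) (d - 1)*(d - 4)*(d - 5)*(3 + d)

We need to factor d^3 + d^4 - 25*d^2 - 37*d + 60.
The factored form is (-5 + d) * (d + 3) * (4 + d) * (d - 1).
a) (-5 + d) * (d + 3) * (4 + d) * (d - 1)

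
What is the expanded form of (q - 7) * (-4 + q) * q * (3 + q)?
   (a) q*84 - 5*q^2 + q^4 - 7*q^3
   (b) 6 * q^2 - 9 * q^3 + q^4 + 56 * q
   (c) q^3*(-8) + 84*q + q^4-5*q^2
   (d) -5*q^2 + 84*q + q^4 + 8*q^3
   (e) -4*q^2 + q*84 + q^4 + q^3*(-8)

Expanding (q - 7) * (-4 + q) * q * (3 + q):
= q^3*(-8) + 84*q + q^4-5*q^2
c) q^3*(-8) + 84*q + q^4-5*q^2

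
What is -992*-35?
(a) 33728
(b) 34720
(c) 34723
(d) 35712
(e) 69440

-992 * -35 = 34720
b) 34720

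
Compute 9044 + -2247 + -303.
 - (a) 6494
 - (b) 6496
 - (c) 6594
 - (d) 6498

First: 9044 + -2247 = 6797
Then: 6797 + -303 = 6494
a) 6494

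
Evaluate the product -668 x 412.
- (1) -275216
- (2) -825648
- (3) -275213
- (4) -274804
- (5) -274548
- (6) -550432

-668 * 412 = -275216
1) -275216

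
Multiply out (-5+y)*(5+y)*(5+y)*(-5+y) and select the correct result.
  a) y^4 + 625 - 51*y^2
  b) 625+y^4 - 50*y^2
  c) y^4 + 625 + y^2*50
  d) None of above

Expanding (-5+y)*(5+y)*(5+y)*(-5+y):
= 625+y^4 - 50*y^2
b) 625+y^4 - 50*y^2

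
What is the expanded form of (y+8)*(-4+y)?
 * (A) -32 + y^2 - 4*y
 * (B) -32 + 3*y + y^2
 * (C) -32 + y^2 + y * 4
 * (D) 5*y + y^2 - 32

Expanding (y+8)*(-4+y):
= -32 + y^2 + y * 4
C) -32 + y^2 + y * 4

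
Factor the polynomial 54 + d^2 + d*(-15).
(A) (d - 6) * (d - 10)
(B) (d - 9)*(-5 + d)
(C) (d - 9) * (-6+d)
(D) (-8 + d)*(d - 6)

We need to factor 54 + d^2 + d*(-15).
The factored form is (d - 9) * (-6+d).
C) (d - 9) * (-6+d)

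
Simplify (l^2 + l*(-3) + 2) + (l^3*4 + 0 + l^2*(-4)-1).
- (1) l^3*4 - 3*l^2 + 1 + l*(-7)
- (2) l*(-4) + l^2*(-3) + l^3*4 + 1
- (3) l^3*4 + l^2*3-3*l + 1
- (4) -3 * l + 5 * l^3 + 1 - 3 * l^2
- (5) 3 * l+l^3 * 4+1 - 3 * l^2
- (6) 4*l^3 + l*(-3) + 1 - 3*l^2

Adding the polynomials and combining like terms:
(l^2 + l*(-3) + 2) + (l^3*4 + 0 + l^2*(-4) - 1)
= 4*l^3 + l*(-3) + 1 - 3*l^2
6) 4*l^3 + l*(-3) + 1 - 3*l^2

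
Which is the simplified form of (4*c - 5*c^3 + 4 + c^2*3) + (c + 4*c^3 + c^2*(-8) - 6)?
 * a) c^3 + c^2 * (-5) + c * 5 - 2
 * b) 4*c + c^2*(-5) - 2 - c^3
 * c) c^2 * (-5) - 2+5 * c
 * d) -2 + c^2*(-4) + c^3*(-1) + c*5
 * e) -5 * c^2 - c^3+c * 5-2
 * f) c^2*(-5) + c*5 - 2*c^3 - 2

Adding the polynomials and combining like terms:
(4*c - 5*c^3 + 4 + c^2*3) + (c + 4*c^3 + c^2*(-8) - 6)
= -5 * c^2 - c^3+c * 5-2
e) -5 * c^2 - c^3+c * 5-2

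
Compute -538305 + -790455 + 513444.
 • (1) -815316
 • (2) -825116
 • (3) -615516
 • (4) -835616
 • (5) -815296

First: -538305 + -790455 = -1328760
Then: -1328760 + 513444 = -815316
1) -815316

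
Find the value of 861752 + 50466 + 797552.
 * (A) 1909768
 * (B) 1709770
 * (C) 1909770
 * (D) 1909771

First: 861752 + 50466 = 912218
Then: 912218 + 797552 = 1709770
B) 1709770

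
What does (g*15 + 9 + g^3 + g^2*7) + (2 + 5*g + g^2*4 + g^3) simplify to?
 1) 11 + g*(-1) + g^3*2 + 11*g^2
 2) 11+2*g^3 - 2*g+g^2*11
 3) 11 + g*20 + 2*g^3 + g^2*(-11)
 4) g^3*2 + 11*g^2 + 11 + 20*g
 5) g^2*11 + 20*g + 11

Adding the polynomials and combining like terms:
(g*15 + 9 + g^3 + g^2*7) + (2 + 5*g + g^2*4 + g^3)
= g^3*2 + 11*g^2 + 11 + 20*g
4) g^3*2 + 11*g^2 + 11 + 20*g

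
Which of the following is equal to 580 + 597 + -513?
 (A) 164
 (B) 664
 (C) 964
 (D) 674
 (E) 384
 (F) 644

First: 580 + 597 = 1177
Then: 1177 + -513 = 664
B) 664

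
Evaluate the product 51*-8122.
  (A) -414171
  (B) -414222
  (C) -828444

51 * -8122 = -414222
B) -414222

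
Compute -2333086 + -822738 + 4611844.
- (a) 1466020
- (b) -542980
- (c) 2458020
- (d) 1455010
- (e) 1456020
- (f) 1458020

First: -2333086 + -822738 = -3155824
Then: -3155824 + 4611844 = 1456020
e) 1456020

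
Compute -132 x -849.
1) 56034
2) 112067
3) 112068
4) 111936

-132 * -849 = 112068
3) 112068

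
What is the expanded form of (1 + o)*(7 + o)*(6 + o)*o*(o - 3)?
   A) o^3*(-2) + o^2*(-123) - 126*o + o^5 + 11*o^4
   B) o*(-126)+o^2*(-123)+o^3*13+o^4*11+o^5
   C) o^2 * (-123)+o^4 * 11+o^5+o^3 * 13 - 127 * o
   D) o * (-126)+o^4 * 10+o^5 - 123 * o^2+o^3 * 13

Expanding (1 + o)*(7 + o)*(6 + o)*o*(o - 3):
= o*(-126)+o^2*(-123)+o^3*13+o^4*11+o^5
B) o*(-126)+o^2*(-123)+o^3*13+o^4*11+o^5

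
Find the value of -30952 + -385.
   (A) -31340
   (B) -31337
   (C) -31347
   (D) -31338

-30952 + -385 = -31337
B) -31337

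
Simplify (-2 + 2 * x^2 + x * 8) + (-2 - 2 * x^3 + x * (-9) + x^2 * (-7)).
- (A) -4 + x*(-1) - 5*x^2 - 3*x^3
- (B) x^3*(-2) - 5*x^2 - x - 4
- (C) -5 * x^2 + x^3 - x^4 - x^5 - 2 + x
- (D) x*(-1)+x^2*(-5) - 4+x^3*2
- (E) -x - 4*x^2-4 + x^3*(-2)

Adding the polynomials and combining like terms:
(-2 + 2*x^2 + x*8) + (-2 - 2*x^3 + x*(-9) + x^2*(-7))
= x^3*(-2) - 5*x^2 - x - 4
B) x^3*(-2) - 5*x^2 - x - 4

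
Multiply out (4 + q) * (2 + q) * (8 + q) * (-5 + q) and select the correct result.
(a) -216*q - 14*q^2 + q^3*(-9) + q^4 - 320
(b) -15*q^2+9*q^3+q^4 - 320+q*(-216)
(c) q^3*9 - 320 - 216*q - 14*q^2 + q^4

Expanding (4 + q) * (2 + q) * (8 + q) * (-5 + q):
= q^3*9 - 320 - 216*q - 14*q^2 + q^4
c) q^3*9 - 320 - 216*q - 14*q^2 + q^4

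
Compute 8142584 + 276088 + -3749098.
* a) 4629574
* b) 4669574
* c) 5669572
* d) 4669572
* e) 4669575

First: 8142584 + 276088 = 8418672
Then: 8418672 + -3749098 = 4669574
b) 4669574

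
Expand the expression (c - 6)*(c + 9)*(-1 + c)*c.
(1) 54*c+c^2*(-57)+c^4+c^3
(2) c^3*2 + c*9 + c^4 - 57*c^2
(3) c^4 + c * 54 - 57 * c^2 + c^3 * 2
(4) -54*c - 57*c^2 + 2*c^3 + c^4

Expanding (c - 6)*(c + 9)*(-1 + c)*c:
= c^4 + c * 54 - 57 * c^2 + c^3 * 2
3) c^4 + c * 54 - 57 * c^2 + c^3 * 2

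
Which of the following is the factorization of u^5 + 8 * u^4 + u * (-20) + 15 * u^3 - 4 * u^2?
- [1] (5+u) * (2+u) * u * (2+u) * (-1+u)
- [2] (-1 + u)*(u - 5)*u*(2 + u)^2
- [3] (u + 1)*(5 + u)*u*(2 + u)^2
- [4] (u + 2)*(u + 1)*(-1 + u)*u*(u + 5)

We need to factor u^5 + 8 * u^4 + u * (-20) + 15 * u^3 - 4 * u^2.
The factored form is (5+u) * (2+u) * u * (2+u) * (-1+u).
1) (5+u) * (2+u) * u * (2+u) * (-1+u)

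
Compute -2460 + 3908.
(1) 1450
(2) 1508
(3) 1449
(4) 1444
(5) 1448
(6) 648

-2460 + 3908 = 1448
5) 1448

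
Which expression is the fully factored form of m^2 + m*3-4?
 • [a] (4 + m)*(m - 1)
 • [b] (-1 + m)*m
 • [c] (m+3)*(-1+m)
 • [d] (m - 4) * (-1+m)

We need to factor m^2 + m*3-4.
The factored form is (4 + m)*(m - 1).
a) (4 + m)*(m - 1)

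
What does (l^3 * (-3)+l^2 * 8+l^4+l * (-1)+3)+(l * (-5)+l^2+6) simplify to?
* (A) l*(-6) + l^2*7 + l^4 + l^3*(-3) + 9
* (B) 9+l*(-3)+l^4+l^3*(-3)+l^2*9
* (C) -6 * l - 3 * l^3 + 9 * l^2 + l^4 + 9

Adding the polynomials and combining like terms:
(l^3*(-3) + l^2*8 + l^4 + l*(-1) + 3) + (l*(-5) + l^2 + 6)
= -6 * l - 3 * l^3 + 9 * l^2 + l^4 + 9
C) -6 * l - 3 * l^3 + 9 * l^2 + l^4 + 9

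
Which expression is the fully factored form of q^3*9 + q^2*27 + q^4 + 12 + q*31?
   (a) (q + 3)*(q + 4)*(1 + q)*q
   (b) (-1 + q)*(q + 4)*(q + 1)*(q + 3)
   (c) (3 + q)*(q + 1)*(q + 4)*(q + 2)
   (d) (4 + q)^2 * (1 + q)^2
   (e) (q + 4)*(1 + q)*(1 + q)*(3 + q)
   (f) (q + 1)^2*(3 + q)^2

We need to factor q^3*9 + q^2*27 + q^4 + 12 + q*31.
The factored form is (q + 4)*(1 + q)*(1 + q)*(3 + q).
e) (q + 4)*(1 + q)*(1 + q)*(3 + q)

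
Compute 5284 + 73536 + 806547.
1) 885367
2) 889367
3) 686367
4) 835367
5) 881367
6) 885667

First: 5284 + 73536 = 78820
Then: 78820 + 806547 = 885367
1) 885367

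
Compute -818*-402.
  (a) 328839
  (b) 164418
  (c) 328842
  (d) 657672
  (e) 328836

-818 * -402 = 328836
e) 328836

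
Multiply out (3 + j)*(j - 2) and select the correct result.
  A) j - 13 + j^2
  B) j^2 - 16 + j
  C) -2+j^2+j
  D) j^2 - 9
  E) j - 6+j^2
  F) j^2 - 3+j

Expanding (3 + j)*(j - 2):
= j - 6+j^2
E) j - 6+j^2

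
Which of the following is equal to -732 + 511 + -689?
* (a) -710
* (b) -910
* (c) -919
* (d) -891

First: -732 + 511 = -221
Then: -221 + -689 = -910
b) -910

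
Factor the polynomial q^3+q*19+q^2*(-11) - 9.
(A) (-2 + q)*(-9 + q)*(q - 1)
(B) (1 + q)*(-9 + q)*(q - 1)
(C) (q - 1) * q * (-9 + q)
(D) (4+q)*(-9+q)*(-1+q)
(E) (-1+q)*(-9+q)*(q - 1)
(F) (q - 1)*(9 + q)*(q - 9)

We need to factor q^3+q*19+q^2*(-11) - 9.
The factored form is (-1+q)*(-9+q)*(q - 1).
E) (-1+q)*(-9+q)*(q - 1)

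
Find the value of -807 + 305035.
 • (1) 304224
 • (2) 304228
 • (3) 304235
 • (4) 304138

-807 + 305035 = 304228
2) 304228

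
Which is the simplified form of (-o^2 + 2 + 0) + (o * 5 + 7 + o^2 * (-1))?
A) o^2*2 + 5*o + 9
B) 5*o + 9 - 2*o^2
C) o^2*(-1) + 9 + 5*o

Adding the polynomials and combining like terms:
(-o^2 + 2 + 0) + (o*5 + 7 + o^2*(-1))
= 5*o + 9 - 2*o^2
B) 5*o + 9 - 2*o^2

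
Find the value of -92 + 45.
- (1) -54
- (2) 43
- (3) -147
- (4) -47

-92 + 45 = -47
4) -47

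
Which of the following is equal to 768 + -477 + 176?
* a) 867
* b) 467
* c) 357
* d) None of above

First: 768 + -477 = 291
Then: 291 + 176 = 467
b) 467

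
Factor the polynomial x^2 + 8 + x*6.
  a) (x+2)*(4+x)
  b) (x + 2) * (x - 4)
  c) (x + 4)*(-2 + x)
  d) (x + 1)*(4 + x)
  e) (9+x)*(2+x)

We need to factor x^2 + 8 + x*6.
The factored form is (x+2)*(4+x).
a) (x+2)*(4+x)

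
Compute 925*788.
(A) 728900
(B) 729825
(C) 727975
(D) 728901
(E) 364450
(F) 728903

925 * 788 = 728900
A) 728900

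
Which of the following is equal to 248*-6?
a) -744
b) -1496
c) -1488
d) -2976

248 * -6 = -1488
c) -1488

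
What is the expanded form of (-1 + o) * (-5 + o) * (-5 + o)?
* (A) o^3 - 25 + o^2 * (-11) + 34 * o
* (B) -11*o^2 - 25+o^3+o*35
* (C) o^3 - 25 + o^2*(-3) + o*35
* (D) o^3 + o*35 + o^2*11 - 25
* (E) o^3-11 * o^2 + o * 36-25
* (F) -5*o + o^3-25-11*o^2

Expanding (-1 + o) * (-5 + o) * (-5 + o):
= -11*o^2 - 25+o^3+o*35
B) -11*o^2 - 25+o^3+o*35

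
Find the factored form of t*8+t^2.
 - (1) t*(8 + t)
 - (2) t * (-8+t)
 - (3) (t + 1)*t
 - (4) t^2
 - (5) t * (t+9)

We need to factor t*8+t^2.
The factored form is t*(8 + t).
1) t*(8 + t)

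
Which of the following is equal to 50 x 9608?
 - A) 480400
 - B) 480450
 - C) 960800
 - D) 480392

50 * 9608 = 480400
A) 480400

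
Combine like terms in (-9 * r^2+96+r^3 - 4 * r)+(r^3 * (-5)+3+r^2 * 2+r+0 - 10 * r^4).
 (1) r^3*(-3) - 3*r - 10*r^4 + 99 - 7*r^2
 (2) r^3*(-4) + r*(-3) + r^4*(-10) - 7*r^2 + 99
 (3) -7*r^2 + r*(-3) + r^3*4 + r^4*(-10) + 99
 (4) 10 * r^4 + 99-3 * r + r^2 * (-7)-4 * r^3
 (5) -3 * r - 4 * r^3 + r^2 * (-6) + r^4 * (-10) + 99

Adding the polynomials and combining like terms:
(-9*r^2 + 96 + r^3 - 4*r) + (r^3*(-5) + 3 + r^2*2 + r + 0 - 10*r^4)
= r^3*(-4) + r*(-3) + r^4*(-10) - 7*r^2 + 99
2) r^3*(-4) + r*(-3) + r^4*(-10) - 7*r^2 + 99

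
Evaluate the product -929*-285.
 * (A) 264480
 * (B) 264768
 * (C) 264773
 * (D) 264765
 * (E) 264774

-929 * -285 = 264765
D) 264765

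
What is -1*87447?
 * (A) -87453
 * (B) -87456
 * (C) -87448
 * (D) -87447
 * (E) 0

-1 * 87447 = -87447
D) -87447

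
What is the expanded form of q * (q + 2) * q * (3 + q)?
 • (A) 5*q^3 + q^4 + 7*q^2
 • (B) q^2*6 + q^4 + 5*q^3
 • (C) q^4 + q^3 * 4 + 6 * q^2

Expanding q * (q + 2) * q * (3 + q):
= q^2*6 + q^4 + 5*q^3
B) q^2*6 + q^4 + 5*q^3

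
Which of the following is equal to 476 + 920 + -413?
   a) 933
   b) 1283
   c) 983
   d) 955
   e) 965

First: 476 + 920 = 1396
Then: 1396 + -413 = 983
c) 983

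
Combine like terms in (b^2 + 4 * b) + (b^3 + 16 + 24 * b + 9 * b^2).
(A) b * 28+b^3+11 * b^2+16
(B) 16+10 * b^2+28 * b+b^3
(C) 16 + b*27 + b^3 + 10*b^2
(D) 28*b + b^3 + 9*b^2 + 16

Adding the polynomials and combining like terms:
(b^2 + 4*b) + (b^3 + 16 + 24*b + 9*b^2)
= 16+10 * b^2+28 * b+b^3
B) 16+10 * b^2+28 * b+b^3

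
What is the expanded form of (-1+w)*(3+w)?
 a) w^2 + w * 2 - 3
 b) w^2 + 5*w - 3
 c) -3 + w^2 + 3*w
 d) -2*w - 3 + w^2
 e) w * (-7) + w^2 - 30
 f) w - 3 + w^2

Expanding (-1+w)*(3+w):
= w^2 + w * 2 - 3
a) w^2 + w * 2 - 3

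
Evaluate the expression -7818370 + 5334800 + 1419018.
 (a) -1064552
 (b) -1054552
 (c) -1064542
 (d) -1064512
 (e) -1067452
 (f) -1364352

First: -7818370 + 5334800 = -2483570
Then: -2483570 + 1419018 = -1064552
a) -1064552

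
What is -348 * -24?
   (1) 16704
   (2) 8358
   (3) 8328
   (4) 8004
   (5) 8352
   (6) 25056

-348 * -24 = 8352
5) 8352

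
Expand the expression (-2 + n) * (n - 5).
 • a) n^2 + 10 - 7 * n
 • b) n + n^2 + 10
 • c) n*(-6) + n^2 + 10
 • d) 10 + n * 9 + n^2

Expanding (-2 + n) * (n - 5):
= n^2 + 10 - 7 * n
a) n^2 + 10 - 7 * n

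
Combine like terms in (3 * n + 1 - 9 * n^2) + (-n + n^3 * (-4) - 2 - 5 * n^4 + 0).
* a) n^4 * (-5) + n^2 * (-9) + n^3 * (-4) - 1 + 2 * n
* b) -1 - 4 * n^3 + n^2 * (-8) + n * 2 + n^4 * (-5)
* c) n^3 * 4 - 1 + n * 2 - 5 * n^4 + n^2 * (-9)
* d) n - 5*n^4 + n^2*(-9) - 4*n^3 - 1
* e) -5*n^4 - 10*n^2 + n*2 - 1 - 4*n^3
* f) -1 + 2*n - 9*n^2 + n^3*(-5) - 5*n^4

Adding the polynomials and combining like terms:
(3*n + 1 - 9*n^2) + (-n + n^3*(-4) - 2 - 5*n^4 + 0)
= n^4 * (-5) + n^2 * (-9) + n^3 * (-4) - 1 + 2 * n
a) n^4 * (-5) + n^2 * (-9) + n^3 * (-4) - 1 + 2 * n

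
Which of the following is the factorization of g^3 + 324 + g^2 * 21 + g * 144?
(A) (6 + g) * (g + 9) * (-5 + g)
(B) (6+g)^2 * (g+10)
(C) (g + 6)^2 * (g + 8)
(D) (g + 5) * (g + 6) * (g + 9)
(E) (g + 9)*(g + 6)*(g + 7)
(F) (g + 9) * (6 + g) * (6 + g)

We need to factor g^3 + 324 + g^2 * 21 + g * 144.
The factored form is (g + 9) * (6 + g) * (6 + g).
F) (g + 9) * (6 + g) * (6 + g)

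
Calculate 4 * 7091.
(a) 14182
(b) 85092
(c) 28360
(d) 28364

4 * 7091 = 28364
d) 28364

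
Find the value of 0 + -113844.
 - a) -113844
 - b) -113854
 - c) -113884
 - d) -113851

0 + -113844 = -113844
a) -113844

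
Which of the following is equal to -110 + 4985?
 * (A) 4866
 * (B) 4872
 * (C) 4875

-110 + 4985 = 4875
C) 4875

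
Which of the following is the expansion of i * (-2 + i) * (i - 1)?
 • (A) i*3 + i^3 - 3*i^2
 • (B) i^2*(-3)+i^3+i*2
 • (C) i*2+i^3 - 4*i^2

Expanding i * (-2 + i) * (i - 1):
= i^2*(-3)+i^3+i*2
B) i^2*(-3)+i^3+i*2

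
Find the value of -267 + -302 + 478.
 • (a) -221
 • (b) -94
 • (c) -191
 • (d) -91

First: -267 + -302 = -569
Then: -569 + 478 = -91
d) -91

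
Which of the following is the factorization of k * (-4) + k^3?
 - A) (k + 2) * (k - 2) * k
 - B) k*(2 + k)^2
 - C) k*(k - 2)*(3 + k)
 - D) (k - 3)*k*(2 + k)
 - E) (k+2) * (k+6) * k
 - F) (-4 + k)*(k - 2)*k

We need to factor k * (-4) + k^3.
The factored form is (k + 2) * (k - 2) * k.
A) (k + 2) * (k - 2) * k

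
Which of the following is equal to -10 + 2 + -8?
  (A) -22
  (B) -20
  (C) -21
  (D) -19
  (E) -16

First: -10 + 2 = -8
Then: -8 + -8 = -16
E) -16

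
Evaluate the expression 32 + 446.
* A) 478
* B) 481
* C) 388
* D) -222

32 + 446 = 478
A) 478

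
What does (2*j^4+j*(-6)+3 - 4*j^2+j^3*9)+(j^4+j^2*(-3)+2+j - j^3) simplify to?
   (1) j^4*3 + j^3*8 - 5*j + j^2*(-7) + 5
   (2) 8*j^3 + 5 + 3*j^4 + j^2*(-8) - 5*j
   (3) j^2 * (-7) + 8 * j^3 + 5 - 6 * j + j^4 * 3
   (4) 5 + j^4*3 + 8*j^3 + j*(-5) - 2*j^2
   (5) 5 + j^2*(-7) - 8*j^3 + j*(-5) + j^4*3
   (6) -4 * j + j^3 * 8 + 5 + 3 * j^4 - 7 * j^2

Adding the polynomials and combining like terms:
(2*j^4 + j*(-6) + 3 - 4*j^2 + j^3*9) + (j^4 + j^2*(-3) + 2 + j - j^3)
= j^4*3 + j^3*8 - 5*j + j^2*(-7) + 5
1) j^4*3 + j^3*8 - 5*j + j^2*(-7) + 5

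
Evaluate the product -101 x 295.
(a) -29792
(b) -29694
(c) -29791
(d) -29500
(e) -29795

-101 * 295 = -29795
e) -29795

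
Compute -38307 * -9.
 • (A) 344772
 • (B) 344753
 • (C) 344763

-38307 * -9 = 344763
C) 344763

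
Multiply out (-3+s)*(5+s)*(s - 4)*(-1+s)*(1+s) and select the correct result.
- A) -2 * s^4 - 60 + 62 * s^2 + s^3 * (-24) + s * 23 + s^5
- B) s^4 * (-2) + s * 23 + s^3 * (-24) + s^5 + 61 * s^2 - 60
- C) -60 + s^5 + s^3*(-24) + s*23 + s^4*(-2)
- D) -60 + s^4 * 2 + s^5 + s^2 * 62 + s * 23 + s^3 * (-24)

Expanding (-3+s)*(5+s)*(s - 4)*(-1+s)*(1+s):
= -2 * s^4 - 60 + 62 * s^2 + s^3 * (-24) + s * 23 + s^5
A) -2 * s^4 - 60 + 62 * s^2 + s^3 * (-24) + s * 23 + s^5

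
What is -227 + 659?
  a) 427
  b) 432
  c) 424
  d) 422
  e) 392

-227 + 659 = 432
b) 432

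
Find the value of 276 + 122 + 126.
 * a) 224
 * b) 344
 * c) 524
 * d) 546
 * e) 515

First: 276 + 122 = 398
Then: 398 + 126 = 524
c) 524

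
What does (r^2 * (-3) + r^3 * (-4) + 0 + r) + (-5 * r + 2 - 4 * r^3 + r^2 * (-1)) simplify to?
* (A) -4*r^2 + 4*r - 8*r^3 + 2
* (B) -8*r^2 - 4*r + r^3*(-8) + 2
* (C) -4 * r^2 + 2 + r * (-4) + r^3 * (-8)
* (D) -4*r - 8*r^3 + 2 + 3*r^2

Adding the polynomials and combining like terms:
(r^2*(-3) + r^3*(-4) + 0 + r) + (-5*r + 2 - 4*r^3 + r^2*(-1))
= -4 * r^2 + 2 + r * (-4) + r^3 * (-8)
C) -4 * r^2 + 2 + r * (-4) + r^3 * (-8)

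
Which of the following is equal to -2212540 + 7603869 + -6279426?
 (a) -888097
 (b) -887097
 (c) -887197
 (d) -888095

First: -2212540 + 7603869 = 5391329
Then: 5391329 + -6279426 = -888097
a) -888097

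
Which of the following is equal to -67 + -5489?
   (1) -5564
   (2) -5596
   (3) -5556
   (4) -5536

-67 + -5489 = -5556
3) -5556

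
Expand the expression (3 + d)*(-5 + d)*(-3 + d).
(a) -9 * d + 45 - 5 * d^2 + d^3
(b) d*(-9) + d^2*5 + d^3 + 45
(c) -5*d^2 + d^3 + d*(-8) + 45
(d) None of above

Expanding (3 + d)*(-5 + d)*(-3 + d):
= -9 * d + 45 - 5 * d^2 + d^3
a) -9 * d + 45 - 5 * d^2 + d^3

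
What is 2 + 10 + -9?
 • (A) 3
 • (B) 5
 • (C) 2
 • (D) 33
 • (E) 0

First: 2 + 10 = 12
Then: 12 + -9 = 3
A) 3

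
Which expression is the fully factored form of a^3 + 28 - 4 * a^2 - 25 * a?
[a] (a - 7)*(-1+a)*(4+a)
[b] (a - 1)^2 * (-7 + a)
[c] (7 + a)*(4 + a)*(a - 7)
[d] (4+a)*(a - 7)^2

We need to factor a^3 + 28 - 4 * a^2 - 25 * a.
The factored form is (a - 7)*(-1+a)*(4+a).
a) (a - 7)*(-1+a)*(4+a)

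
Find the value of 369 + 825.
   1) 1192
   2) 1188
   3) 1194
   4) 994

369 + 825 = 1194
3) 1194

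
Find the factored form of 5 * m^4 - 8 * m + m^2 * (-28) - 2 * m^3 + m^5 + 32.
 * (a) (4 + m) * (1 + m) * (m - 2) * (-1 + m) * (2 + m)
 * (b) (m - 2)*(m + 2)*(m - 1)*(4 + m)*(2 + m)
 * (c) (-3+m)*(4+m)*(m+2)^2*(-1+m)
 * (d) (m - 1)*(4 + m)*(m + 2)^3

We need to factor 5 * m^4 - 8 * m + m^2 * (-28) - 2 * m^3 + m^5 + 32.
The factored form is (m - 2)*(m + 2)*(m - 1)*(4 + m)*(2 + m).
b) (m - 2)*(m + 2)*(m - 1)*(4 + m)*(2 + m)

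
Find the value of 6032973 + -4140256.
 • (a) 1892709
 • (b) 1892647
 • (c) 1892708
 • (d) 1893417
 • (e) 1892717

6032973 + -4140256 = 1892717
e) 1892717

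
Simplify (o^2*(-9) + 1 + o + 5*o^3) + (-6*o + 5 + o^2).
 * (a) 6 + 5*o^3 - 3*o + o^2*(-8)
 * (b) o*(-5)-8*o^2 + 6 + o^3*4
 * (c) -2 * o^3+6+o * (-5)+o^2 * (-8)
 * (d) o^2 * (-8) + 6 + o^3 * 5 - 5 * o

Adding the polynomials and combining like terms:
(o^2*(-9) + 1 + o + 5*o^3) + (-6*o + 5 + o^2)
= o^2 * (-8) + 6 + o^3 * 5 - 5 * o
d) o^2 * (-8) + 6 + o^3 * 5 - 5 * o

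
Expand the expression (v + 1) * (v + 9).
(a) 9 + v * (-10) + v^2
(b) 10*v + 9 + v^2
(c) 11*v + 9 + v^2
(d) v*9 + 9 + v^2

Expanding (v + 1) * (v + 9):
= 10*v + 9 + v^2
b) 10*v + 9 + v^2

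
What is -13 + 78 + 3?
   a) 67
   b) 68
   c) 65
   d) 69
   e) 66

First: -13 + 78 = 65
Then: 65 + 3 = 68
b) 68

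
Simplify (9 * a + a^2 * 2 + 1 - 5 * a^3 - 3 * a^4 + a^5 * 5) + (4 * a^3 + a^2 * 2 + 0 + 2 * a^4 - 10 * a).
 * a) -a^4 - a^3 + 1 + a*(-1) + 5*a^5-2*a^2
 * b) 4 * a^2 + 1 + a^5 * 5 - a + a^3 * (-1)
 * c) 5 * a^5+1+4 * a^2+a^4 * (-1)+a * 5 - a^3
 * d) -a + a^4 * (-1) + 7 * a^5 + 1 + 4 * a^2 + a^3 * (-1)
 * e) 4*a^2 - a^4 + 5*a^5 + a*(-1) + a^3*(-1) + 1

Adding the polynomials and combining like terms:
(9*a + a^2*2 + 1 - 5*a^3 - 3*a^4 + a^5*5) + (4*a^3 + a^2*2 + 0 + 2*a^4 - 10*a)
= 4*a^2 - a^4 + 5*a^5 + a*(-1) + a^3*(-1) + 1
e) 4*a^2 - a^4 + 5*a^5 + a*(-1) + a^3*(-1) + 1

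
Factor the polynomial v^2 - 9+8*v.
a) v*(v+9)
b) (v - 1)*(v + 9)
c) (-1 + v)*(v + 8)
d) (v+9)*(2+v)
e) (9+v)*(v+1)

We need to factor v^2 - 9+8*v.
The factored form is (v - 1)*(v + 9).
b) (v - 1)*(v + 9)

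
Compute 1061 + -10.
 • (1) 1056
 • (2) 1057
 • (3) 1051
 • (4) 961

1061 + -10 = 1051
3) 1051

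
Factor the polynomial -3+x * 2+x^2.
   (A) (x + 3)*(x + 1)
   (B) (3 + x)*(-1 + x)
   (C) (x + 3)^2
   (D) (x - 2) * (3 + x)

We need to factor -3+x * 2+x^2.
The factored form is (3 + x)*(-1 + x).
B) (3 + x)*(-1 + x)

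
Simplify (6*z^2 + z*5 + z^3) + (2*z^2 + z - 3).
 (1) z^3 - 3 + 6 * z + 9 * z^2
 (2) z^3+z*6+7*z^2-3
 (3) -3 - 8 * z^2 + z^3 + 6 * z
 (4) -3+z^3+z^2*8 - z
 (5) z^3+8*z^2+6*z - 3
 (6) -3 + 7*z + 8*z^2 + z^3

Adding the polynomials and combining like terms:
(6*z^2 + z*5 + z^3) + (2*z^2 + z - 3)
= z^3+8*z^2+6*z - 3
5) z^3+8*z^2+6*z - 3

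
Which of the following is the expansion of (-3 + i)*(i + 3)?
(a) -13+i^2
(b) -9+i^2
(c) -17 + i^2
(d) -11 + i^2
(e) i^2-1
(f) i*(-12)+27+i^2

Expanding (-3 + i)*(i + 3):
= -9+i^2
b) -9+i^2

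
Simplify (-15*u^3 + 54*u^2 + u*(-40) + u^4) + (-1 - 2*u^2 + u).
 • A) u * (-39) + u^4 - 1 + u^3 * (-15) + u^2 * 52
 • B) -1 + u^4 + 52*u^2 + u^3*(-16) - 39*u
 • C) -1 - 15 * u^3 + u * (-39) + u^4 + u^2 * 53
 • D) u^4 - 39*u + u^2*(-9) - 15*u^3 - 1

Adding the polynomials and combining like terms:
(-15*u^3 + 54*u^2 + u*(-40) + u^4) + (-1 - 2*u^2 + u)
= u * (-39) + u^4 - 1 + u^3 * (-15) + u^2 * 52
A) u * (-39) + u^4 - 1 + u^3 * (-15) + u^2 * 52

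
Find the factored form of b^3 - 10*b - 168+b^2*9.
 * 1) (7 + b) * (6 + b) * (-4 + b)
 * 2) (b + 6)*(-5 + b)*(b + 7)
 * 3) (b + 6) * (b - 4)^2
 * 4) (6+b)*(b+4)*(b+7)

We need to factor b^3 - 10*b - 168+b^2*9.
The factored form is (7 + b) * (6 + b) * (-4 + b).
1) (7 + b) * (6 + b) * (-4 + b)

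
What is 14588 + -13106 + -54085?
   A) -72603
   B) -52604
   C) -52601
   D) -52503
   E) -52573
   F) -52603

First: 14588 + -13106 = 1482
Then: 1482 + -54085 = -52603
F) -52603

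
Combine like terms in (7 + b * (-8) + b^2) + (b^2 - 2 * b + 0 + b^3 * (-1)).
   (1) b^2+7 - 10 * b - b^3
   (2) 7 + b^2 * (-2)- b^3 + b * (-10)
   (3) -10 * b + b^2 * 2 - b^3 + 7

Adding the polynomials and combining like terms:
(7 + b*(-8) + b^2) + (b^2 - 2*b + 0 + b^3*(-1))
= -10 * b + b^2 * 2 - b^3 + 7
3) -10 * b + b^2 * 2 - b^3 + 7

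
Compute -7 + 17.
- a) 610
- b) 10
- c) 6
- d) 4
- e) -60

-7 + 17 = 10
b) 10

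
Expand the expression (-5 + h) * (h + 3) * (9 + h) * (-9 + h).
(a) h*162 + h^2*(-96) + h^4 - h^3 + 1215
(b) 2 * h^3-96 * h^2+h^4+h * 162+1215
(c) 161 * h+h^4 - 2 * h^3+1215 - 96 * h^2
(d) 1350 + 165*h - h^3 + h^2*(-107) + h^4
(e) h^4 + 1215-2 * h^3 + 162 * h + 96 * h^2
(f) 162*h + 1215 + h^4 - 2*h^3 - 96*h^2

Expanding (-5 + h) * (h + 3) * (9 + h) * (-9 + h):
= 162*h + 1215 + h^4 - 2*h^3 - 96*h^2
f) 162*h + 1215 + h^4 - 2*h^3 - 96*h^2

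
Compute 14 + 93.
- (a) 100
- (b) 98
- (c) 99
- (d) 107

14 + 93 = 107
d) 107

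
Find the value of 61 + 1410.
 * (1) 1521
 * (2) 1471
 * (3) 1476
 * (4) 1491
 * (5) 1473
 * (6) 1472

61 + 1410 = 1471
2) 1471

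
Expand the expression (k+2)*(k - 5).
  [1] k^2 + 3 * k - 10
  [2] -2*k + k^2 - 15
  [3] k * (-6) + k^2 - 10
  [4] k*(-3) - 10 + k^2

Expanding (k+2)*(k - 5):
= k*(-3) - 10 + k^2
4) k*(-3) - 10 + k^2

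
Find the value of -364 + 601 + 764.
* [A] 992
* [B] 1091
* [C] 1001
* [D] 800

First: -364 + 601 = 237
Then: 237 + 764 = 1001
C) 1001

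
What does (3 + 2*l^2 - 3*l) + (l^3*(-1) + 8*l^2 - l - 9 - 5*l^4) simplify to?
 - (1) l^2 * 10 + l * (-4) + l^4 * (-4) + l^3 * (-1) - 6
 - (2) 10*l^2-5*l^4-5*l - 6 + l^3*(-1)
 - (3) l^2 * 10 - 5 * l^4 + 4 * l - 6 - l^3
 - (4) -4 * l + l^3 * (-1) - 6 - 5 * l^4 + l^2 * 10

Adding the polynomials and combining like terms:
(3 + 2*l^2 - 3*l) + (l^3*(-1) + 8*l^2 - l - 9 - 5*l^4)
= -4 * l + l^3 * (-1) - 6 - 5 * l^4 + l^2 * 10
4) -4 * l + l^3 * (-1) - 6 - 5 * l^4 + l^2 * 10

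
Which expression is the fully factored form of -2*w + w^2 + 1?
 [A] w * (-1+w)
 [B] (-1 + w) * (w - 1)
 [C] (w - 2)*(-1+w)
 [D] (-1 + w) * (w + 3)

We need to factor -2*w + w^2 + 1.
The factored form is (-1 + w) * (w - 1).
B) (-1 + w) * (w - 1)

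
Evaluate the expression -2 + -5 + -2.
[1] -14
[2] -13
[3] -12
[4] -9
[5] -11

First: -2 + -5 = -7
Then: -7 + -2 = -9
4) -9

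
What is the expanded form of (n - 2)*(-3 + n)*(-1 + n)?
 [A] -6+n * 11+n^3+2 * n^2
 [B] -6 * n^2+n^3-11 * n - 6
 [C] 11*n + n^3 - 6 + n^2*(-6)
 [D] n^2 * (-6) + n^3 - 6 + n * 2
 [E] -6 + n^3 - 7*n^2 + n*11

Expanding (n - 2)*(-3 + n)*(-1 + n):
= 11*n + n^3 - 6 + n^2*(-6)
C) 11*n + n^3 - 6 + n^2*(-6)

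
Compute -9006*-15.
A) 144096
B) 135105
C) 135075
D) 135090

-9006 * -15 = 135090
D) 135090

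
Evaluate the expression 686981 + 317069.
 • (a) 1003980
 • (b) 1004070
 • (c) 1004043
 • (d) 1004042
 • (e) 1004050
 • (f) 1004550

686981 + 317069 = 1004050
e) 1004050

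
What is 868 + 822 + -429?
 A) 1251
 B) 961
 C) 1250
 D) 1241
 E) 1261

First: 868 + 822 = 1690
Then: 1690 + -429 = 1261
E) 1261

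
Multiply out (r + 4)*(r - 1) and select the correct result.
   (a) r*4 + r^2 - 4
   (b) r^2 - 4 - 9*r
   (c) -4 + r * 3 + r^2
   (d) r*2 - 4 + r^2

Expanding (r + 4)*(r - 1):
= -4 + r * 3 + r^2
c) -4 + r * 3 + r^2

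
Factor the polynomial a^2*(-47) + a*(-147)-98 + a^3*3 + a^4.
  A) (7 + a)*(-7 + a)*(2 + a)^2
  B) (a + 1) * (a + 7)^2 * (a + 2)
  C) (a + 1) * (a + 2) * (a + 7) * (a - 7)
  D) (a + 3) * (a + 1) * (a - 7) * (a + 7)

We need to factor a^2*(-47) + a*(-147)-98 + a^3*3 + a^4.
The factored form is (a + 1) * (a + 2) * (a + 7) * (a - 7).
C) (a + 1) * (a + 2) * (a + 7) * (a - 7)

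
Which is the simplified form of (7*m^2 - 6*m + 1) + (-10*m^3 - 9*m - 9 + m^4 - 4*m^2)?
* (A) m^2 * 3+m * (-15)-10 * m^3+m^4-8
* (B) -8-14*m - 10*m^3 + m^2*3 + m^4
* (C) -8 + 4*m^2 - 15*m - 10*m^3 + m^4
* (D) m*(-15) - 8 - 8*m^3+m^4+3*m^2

Adding the polynomials and combining like terms:
(7*m^2 - 6*m + 1) + (-10*m^3 - 9*m - 9 + m^4 - 4*m^2)
= m^2 * 3+m * (-15)-10 * m^3+m^4-8
A) m^2 * 3+m * (-15)-10 * m^3+m^4-8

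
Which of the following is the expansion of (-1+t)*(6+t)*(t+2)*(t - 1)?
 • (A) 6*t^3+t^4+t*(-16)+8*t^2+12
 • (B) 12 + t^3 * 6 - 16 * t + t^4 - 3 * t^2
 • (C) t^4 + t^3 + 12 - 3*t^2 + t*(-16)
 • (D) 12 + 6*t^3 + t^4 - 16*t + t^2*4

Expanding (-1+t)*(6+t)*(t+2)*(t - 1):
= 12 + t^3 * 6 - 16 * t + t^4 - 3 * t^2
B) 12 + t^3 * 6 - 16 * t + t^4 - 3 * t^2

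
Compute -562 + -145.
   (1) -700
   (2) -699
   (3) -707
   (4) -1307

-562 + -145 = -707
3) -707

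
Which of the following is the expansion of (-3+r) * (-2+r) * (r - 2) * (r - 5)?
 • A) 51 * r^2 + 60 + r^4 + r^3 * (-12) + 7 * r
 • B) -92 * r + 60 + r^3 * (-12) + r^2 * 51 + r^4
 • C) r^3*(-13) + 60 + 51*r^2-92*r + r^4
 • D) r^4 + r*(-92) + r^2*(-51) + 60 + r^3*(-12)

Expanding (-3+r) * (-2+r) * (r - 2) * (r - 5):
= -92 * r + 60 + r^3 * (-12) + r^2 * 51 + r^4
B) -92 * r + 60 + r^3 * (-12) + r^2 * 51 + r^4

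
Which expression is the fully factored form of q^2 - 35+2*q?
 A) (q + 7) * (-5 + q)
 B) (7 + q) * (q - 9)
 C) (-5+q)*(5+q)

We need to factor q^2 - 35+2*q.
The factored form is (q + 7) * (-5 + q).
A) (q + 7) * (-5 + q)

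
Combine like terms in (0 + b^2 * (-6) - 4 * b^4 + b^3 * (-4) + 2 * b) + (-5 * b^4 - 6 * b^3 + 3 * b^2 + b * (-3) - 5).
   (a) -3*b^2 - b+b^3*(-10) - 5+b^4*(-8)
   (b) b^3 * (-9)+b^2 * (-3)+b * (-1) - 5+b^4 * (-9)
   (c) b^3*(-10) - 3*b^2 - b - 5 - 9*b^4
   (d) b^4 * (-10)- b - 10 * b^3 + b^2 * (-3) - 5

Adding the polynomials and combining like terms:
(0 + b^2*(-6) - 4*b^4 + b^3*(-4) + 2*b) + (-5*b^4 - 6*b^3 + 3*b^2 + b*(-3) - 5)
= b^3*(-10) - 3*b^2 - b - 5 - 9*b^4
c) b^3*(-10) - 3*b^2 - b - 5 - 9*b^4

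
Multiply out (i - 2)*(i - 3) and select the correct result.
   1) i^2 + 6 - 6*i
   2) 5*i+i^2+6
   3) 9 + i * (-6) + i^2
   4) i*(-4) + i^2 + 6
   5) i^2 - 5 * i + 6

Expanding (i - 2)*(i - 3):
= i^2 - 5 * i + 6
5) i^2 - 5 * i + 6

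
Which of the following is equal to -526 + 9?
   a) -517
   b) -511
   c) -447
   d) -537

-526 + 9 = -517
a) -517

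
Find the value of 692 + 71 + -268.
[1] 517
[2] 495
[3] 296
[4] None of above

First: 692 + 71 = 763
Then: 763 + -268 = 495
2) 495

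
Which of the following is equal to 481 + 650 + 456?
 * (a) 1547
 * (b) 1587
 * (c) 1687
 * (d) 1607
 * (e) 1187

First: 481 + 650 = 1131
Then: 1131 + 456 = 1587
b) 1587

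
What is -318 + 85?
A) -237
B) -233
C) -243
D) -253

-318 + 85 = -233
B) -233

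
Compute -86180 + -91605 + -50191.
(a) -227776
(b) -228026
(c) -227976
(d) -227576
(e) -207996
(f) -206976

First: -86180 + -91605 = -177785
Then: -177785 + -50191 = -227976
c) -227976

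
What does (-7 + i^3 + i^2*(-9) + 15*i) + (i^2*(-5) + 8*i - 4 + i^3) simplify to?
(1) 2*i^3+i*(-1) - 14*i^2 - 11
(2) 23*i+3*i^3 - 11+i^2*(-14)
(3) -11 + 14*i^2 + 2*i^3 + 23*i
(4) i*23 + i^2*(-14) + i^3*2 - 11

Adding the polynomials and combining like terms:
(-7 + i^3 + i^2*(-9) + 15*i) + (i^2*(-5) + 8*i - 4 + i^3)
= i*23 + i^2*(-14) + i^3*2 - 11
4) i*23 + i^2*(-14) + i^3*2 - 11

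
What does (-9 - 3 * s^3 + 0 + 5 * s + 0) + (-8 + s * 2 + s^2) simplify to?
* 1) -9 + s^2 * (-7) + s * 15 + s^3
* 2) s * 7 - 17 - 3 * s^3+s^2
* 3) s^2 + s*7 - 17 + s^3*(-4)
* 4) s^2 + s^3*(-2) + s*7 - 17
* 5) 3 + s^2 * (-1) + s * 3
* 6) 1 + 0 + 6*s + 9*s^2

Adding the polynomials and combining like terms:
(-9 - 3*s^3 + 0 + 5*s + 0) + (-8 + s*2 + s^2)
= s * 7 - 17 - 3 * s^3+s^2
2) s * 7 - 17 - 3 * s^3+s^2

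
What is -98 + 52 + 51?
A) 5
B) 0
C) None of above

First: -98 + 52 = -46
Then: -46 + 51 = 5
A) 5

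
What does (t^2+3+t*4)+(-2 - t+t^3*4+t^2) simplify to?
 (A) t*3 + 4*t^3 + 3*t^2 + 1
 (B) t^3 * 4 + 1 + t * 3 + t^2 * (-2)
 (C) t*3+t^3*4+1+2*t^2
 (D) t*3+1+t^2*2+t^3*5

Adding the polynomials and combining like terms:
(t^2 + 3 + t*4) + (-2 - t + t^3*4 + t^2)
= t*3+t^3*4+1+2*t^2
C) t*3+t^3*4+1+2*t^2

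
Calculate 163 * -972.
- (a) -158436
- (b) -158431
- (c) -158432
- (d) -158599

163 * -972 = -158436
a) -158436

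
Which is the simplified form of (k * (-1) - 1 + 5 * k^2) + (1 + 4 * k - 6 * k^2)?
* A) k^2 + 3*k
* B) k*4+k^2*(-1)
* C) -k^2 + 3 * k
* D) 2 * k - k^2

Adding the polynomials and combining like terms:
(k*(-1) - 1 + 5*k^2) + (1 + 4*k - 6*k^2)
= -k^2 + 3 * k
C) -k^2 + 3 * k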